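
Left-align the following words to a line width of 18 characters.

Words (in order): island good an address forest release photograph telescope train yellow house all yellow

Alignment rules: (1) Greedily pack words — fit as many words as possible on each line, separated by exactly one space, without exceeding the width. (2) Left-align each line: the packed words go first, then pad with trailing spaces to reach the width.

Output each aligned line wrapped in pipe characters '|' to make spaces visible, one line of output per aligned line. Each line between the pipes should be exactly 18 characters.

Line 1: ['island', 'good', 'an'] (min_width=14, slack=4)
Line 2: ['address', 'forest'] (min_width=14, slack=4)
Line 3: ['release', 'photograph'] (min_width=18, slack=0)
Line 4: ['telescope', 'train'] (min_width=15, slack=3)
Line 5: ['yellow', 'house', 'all'] (min_width=16, slack=2)
Line 6: ['yellow'] (min_width=6, slack=12)

Answer: |island good an    |
|address forest    |
|release photograph|
|telescope train   |
|yellow house all  |
|yellow            |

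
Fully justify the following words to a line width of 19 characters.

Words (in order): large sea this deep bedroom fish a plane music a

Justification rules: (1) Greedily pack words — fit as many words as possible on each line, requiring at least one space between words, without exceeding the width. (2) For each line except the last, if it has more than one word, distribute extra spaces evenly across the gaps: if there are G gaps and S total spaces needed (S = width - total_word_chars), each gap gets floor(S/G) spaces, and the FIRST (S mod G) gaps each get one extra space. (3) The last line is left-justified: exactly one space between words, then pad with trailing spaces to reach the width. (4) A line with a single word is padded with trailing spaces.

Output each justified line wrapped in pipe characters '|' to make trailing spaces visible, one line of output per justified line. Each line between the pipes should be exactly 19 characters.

Line 1: ['large', 'sea', 'this', 'deep'] (min_width=19, slack=0)
Line 2: ['bedroom', 'fish', 'a'] (min_width=14, slack=5)
Line 3: ['plane', 'music', 'a'] (min_width=13, slack=6)

Answer: |large sea this deep|
|bedroom    fish   a|
|plane music a      |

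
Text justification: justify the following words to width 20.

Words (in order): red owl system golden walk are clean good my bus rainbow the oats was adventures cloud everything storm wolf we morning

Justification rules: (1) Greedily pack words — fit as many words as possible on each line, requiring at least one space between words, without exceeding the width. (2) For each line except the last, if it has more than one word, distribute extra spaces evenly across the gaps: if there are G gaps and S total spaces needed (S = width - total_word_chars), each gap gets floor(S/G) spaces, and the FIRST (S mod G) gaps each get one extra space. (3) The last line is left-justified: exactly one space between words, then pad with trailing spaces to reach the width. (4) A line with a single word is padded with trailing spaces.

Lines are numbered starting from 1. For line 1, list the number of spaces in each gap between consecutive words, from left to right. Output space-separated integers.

Line 1: ['red', 'owl', 'system'] (min_width=14, slack=6)
Line 2: ['golden', 'walk', 'are'] (min_width=15, slack=5)
Line 3: ['clean', 'good', 'my', 'bus'] (min_width=17, slack=3)
Line 4: ['rainbow', 'the', 'oats', 'was'] (min_width=20, slack=0)
Line 5: ['adventures', 'cloud'] (min_width=16, slack=4)
Line 6: ['everything', 'storm'] (min_width=16, slack=4)
Line 7: ['wolf', 'we', 'morning'] (min_width=15, slack=5)

Answer: 4 4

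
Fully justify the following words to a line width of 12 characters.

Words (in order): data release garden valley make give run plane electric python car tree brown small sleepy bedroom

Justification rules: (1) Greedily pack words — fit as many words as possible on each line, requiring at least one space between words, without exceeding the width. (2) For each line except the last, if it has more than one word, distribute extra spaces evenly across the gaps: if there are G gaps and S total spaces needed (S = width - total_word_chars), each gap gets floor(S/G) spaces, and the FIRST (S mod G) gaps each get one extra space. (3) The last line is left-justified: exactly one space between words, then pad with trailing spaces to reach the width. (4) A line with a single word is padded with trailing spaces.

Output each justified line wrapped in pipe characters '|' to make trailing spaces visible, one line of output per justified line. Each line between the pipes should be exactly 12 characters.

Line 1: ['data', 'release'] (min_width=12, slack=0)
Line 2: ['garden'] (min_width=6, slack=6)
Line 3: ['valley', 'make'] (min_width=11, slack=1)
Line 4: ['give', 'run'] (min_width=8, slack=4)
Line 5: ['plane'] (min_width=5, slack=7)
Line 6: ['electric'] (min_width=8, slack=4)
Line 7: ['python', 'car'] (min_width=10, slack=2)
Line 8: ['tree', 'brown'] (min_width=10, slack=2)
Line 9: ['small', 'sleepy'] (min_width=12, slack=0)
Line 10: ['bedroom'] (min_width=7, slack=5)

Answer: |data release|
|garden      |
|valley  make|
|give     run|
|plane       |
|electric    |
|python   car|
|tree   brown|
|small sleepy|
|bedroom     |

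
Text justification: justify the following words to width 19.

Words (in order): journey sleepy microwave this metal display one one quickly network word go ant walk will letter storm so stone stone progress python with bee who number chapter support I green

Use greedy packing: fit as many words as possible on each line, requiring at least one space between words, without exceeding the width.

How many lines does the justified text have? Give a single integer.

Answer: 11

Derivation:
Line 1: ['journey', 'sleepy'] (min_width=14, slack=5)
Line 2: ['microwave', 'this'] (min_width=14, slack=5)
Line 3: ['metal', 'display', 'one'] (min_width=17, slack=2)
Line 4: ['one', 'quickly', 'network'] (min_width=19, slack=0)
Line 5: ['word', 'go', 'ant', 'walk'] (min_width=16, slack=3)
Line 6: ['will', 'letter', 'storm'] (min_width=17, slack=2)
Line 7: ['so', 'stone', 'stone'] (min_width=14, slack=5)
Line 8: ['progress', 'python'] (min_width=15, slack=4)
Line 9: ['with', 'bee', 'who', 'number'] (min_width=19, slack=0)
Line 10: ['chapter', 'support', 'I'] (min_width=17, slack=2)
Line 11: ['green'] (min_width=5, slack=14)
Total lines: 11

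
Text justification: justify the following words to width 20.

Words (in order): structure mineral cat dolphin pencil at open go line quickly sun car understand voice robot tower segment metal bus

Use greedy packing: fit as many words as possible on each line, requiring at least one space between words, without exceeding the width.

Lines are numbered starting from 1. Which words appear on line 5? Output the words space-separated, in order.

Answer: understand voice

Derivation:
Line 1: ['structure', 'mineral'] (min_width=17, slack=3)
Line 2: ['cat', 'dolphin', 'pencil'] (min_width=18, slack=2)
Line 3: ['at', 'open', 'go', 'line'] (min_width=15, slack=5)
Line 4: ['quickly', 'sun', 'car'] (min_width=15, slack=5)
Line 5: ['understand', 'voice'] (min_width=16, slack=4)
Line 6: ['robot', 'tower', 'segment'] (min_width=19, slack=1)
Line 7: ['metal', 'bus'] (min_width=9, slack=11)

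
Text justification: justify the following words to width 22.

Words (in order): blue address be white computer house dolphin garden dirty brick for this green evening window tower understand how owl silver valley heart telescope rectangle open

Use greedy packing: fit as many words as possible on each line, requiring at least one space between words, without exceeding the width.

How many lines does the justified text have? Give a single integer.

Answer: 9

Derivation:
Line 1: ['blue', 'address', 'be', 'white'] (min_width=21, slack=1)
Line 2: ['computer', 'house', 'dolphin'] (min_width=22, slack=0)
Line 3: ['garden', 'dirty', 'brick', 'for'] (min_width=22, slack=0)
Line 4: ['this', 'green', 'evening'] (min_width=18, slack=4)
Line 5: ['window', 'tower'] (min_width=12, slack=10)
Line 6: ['understand', 'how', 'owl'] (min_width=18, slack=4)
Line 7: ['silver', 'valley', 'heart'] (min_width=19, slack=3)
Line 8: ['telescope', 'rectangle'] (min_width=19, slack=3)
Line 9: ['open'] (min_width=4, slack=18)
Total lines: 9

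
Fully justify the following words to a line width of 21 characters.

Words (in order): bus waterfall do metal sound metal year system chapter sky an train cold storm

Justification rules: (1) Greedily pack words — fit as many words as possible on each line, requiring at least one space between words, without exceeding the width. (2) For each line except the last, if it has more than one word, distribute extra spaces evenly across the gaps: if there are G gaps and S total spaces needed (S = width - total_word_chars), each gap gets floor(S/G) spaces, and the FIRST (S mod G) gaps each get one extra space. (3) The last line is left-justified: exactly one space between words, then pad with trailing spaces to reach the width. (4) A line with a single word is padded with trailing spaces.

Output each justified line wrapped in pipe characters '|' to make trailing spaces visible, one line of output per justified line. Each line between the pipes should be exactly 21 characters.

Line 1: ['bus', 'waterfall', 'do'] (min_width=16, slack=5)
Line 2: ['metal', 'sound', 'metal'] (min_width=17, slack=4)
Line 3: ['year', 'system', 'chapter'] (min_width=19, slack=2)
Line 4: ['sky', 'an', 'train', 'cold'] (min_width=17, slack=4)
Line 5: ['storm'] (min_width=5, slack=16)

Answer: |bus    waterfall   do|
|metal   sound   metal|
|year  system  chapter|
|sky   an  train  cold|
|storm                |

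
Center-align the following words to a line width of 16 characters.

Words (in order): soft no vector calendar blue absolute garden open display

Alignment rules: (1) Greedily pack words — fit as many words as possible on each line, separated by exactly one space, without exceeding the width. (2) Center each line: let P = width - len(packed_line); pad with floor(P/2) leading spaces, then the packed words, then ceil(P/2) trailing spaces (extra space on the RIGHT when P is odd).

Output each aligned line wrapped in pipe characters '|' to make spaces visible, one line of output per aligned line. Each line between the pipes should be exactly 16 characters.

Line 1: ['soft', 'no', 'vector'] (min_width=14, slack=2)
Line 2: ['calendar', 'blue'] (min_width=13, slack=3)
Line 3: ['absolute', 'garden'] (min_width=15, slack=1)
Line 4: ['open', 'display'] (min_width=12, slack=4)

Answer: | soft no vector |
| calendar blue  |
|absolute garden |
|  open display  |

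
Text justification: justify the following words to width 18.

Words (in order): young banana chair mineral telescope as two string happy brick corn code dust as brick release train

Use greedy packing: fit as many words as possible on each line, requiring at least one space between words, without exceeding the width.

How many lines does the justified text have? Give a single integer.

Answer: 6

Derivation:
Line 1: ['young', 'banana', 'chair'] (min_width=18, slack=0)
Line 2: ['mineral', 'telescope'] (min_width=17, slack=1)
Line 3: ['as', 'two', 'string'] (min_width=13, slack=5)
Line 4: ['happy', 'brick', 'corn'] (min_width=16, slack=2)
Line 5: ['code', 'dust', 'as', 'brick'] (min_width=18, slack=0)
Line 6: ['release', 'train'] (min_width=13, slack=5)
Total lines: 6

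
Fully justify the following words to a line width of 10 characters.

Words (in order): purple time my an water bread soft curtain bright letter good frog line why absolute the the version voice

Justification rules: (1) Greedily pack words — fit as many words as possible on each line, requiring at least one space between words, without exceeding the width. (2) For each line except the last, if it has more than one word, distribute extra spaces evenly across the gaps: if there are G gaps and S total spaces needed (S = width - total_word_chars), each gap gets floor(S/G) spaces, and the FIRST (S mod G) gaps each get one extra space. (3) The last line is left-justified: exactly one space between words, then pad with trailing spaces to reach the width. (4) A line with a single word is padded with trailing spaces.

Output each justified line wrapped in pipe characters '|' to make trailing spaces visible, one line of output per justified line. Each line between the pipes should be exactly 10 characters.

Line 1: ['purple'] (min_width=6, slack=4)
Line 2: ['time', 'my', 'an'] (min_width=10, slack=0)
Line 3: ['water'] (min_width=5, slack=5)
Line 4: ['bread', 'soft'] (min_width=10, slack=0)
Line 5: ['curtain'] (min_width=7, slack=3)
Line 6: ['bright'] (min_width=6, slack=4)
Line 7: ['letter'] (min_width=6, slack=4)
Line 8: ['good', 'frog'] (min_width=9, slack=1)
Line 9: ['line', 'why'] (min_width=8, slack=2)
Line 10: ['absolute'] (min_width=8, slack=2)
Line 11: ['the', 'the'] (min_width=7, slack=3)
Line 12: ['version'] (min_width=7, slack=3)
Line 13: ['voice'] (min_width=5, slack=5)

Answer: |purple    |
|time my an|
|water     |
|bread soft|
|curtain   |
|bright    |
|letter    |
|good  frog|
|line   why|
|absolute  |
|the    the|
|version   |
|voice     |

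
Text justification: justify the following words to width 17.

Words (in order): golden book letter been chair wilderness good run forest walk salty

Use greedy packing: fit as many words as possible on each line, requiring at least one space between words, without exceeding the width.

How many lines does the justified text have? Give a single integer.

Answer: 5

Derivation:
Line 1: ['golden', 'book'] (min_width=11, slack=6)
Line 2: ['letter', 'been', 'chair'] (min_width=17, slack=0)
Line 3: ['wilderness', 'good'] (min_width=15, slack=2)
Line 4: ['run', 'forest', 'walk'] (min_width=15, slack=2)
Line 5: ['salty'] (min_width=5, slack=12)
Total lines: 5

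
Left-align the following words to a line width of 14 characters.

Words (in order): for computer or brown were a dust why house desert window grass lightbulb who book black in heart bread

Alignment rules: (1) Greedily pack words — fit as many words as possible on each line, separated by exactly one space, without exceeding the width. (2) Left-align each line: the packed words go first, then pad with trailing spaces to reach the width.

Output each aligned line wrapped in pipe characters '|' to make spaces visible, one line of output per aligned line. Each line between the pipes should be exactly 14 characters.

Line 1: ['for', 'computer'] (min_width=12, slack=2)
Line 2: ['or', 'brown', 'were'] (min_width=13, slack=1)
Line 3: ['a', 'dust', 'why'] (min_width=10, slack=4)
Line 4: ['house', 'desert'] (min_width=12, slack=2)
Line 5: ['window', 'grass'] (min_width=12, slack=2)
Line 6: ['lightbulb', 'who'] (min_width=13, slack=1)
Line 7: ['book', 'black', 'in'] (min_width=13, slack=1)
Line 8: ['heart', 'bread'] (min_width=11, slack=3)

Answer: |for computer  |
|or brown were |
|a dust why    |
|house desert  |
|window grass  |
|lightbulb who |
|book black in |
|heart bread   |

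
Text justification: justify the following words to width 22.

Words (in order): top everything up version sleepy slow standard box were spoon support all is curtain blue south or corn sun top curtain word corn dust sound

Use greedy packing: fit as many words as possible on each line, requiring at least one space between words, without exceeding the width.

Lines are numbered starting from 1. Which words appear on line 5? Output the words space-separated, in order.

Line 1: ['top', 'everything', 'up'] (min_width=17, slack=5)
Line 2: ['version', 'sleepy', 'slow'] (min_width=19, slack=3)
Line 3: ['standard', 'box', 'were'] (min_width=17, slack=5)
Line 4: ['spoon', 'support', 'all', 'is'] (min_width=20, slack=2)
Line 5: ['curtain', 'blue', 'south', 'or'] (min_width=21, slack=1)
Line 6: ['corn', 'sun', 'top', 'curtain'] (min_width=20, slack=2)
Line 7: ['word', 'corn', 'dust', 'sound'] (min_width=20, slack=2)

Answer: curtain blue south or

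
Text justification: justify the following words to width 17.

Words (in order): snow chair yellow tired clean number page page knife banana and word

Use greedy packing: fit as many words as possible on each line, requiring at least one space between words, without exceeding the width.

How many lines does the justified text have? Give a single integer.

Answer: 5

Derivation:
Line 1: ['snow', 'chair', 'yellow'] (min_width=17, slack=0)
Line 2: ['tired', 'clean'] (min_width=11, slack=6)
Line 3: ['number', 'page', 'page'] (min_width=16, slack=1)
Line 4: ['knife', 'banana', 'and'] (min_width=16, slack=1)
Line 5: ['word'] (min_width=4, slack=13)
Total lines: 5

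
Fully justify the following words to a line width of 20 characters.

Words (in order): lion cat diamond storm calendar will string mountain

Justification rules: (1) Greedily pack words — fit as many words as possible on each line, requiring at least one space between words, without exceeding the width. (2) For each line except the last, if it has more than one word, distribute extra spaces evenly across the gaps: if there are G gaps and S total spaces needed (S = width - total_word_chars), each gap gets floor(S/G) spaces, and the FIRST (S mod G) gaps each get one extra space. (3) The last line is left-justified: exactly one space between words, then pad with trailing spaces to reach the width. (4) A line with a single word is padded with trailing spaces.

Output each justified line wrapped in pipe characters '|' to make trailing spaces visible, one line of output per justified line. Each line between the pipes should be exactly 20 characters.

Line 1: ['lion', 'cat', 'diamond'] (min_width=16, slack=4)
Line 2: ['storm', 'calendar', 'will'] (min_width=19, slack=1)
Line 3: ['string', 'mountain'] (min_width=15, slack=5)

Answer: |lion   cat   diamond|
|storm  calendar will|
|string mountain     |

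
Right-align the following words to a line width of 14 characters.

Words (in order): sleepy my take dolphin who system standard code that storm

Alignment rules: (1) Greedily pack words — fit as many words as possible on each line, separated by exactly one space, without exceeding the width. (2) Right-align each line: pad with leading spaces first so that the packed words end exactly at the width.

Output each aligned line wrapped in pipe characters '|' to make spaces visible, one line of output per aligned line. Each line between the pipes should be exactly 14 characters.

Line 1: ['sleepy', 'my', 'take'] (min_width=14, slack=0)
Line 2: ['dolphin', 'who'] (min_width=11, slack=3)
Line 3: ['system'] (min_width=6, slack=8)
Line 4: ['standard', 'code'] (min_width=13, slack=1)
Line 5: ['that', 'storm'] (min_width=10, slack=4)

Answer: |sleepy my take|
|   dolphin who|
|        system|
| standard code|
|    that storm|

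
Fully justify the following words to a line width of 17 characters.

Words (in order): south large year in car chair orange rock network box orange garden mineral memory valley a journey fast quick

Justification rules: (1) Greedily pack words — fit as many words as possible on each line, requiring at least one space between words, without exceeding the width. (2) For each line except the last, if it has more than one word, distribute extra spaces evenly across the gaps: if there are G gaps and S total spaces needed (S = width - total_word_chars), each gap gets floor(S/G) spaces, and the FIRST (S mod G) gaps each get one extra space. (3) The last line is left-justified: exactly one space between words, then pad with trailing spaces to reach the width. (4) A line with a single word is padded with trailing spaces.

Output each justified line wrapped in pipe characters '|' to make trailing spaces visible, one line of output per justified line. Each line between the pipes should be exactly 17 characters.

Line 1: ['south', 'large', 'year'] (min_width=16, slack=1)
Line 2: ['in', 'car', 'chair'] (min_width=12, slack=5)
Line 3: ['orange', 'rock'] (min_width=11, slack=6)
Line 4: ['network', 'box'] (min_width=11, slack=6)
Line 5: ['orange', 'garden'] (min_width=13, slack=4)
Line 6: ['mineral', 'memory'] (min_width=14, slack=3)
Line 7: ['valley', 'a', 'journey'] (min_width=16, slack=1)
Line 8: ['fast', 'quick'] (min_width=10, slack=7)

Answer: |south  large year|
|in    car   chair|
|orange       rock|
|network       box|
|orange     garden|
|mineral    memory|
|valley  a journey|
|fast quick       |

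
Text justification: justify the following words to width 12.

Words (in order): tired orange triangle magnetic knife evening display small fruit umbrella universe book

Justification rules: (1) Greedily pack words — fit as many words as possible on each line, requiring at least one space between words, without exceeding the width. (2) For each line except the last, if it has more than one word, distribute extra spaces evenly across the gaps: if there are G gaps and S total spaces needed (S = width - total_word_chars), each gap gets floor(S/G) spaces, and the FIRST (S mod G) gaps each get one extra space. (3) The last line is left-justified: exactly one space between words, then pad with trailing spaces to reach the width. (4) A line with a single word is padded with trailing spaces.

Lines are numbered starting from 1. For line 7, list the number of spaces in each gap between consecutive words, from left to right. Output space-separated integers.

Line 1: ['tired', 'orange'] (min_width=12, slack=0)
Line 2: ['triangle'] (min_width=8, slack=4)
Line 3: ['magnetic'] (min_width=8, slack=4)
Line 4: ['knife'] (min_width=5, slack=7)
Line 5: ['evening'] (min_width=7, slack=5)
Line 6: ['display'] (min_width=7, slack=5)
Line 7: ['small', 'fruit'] (min_width=11, slack=1)
Line 8: ['umbrella'] (min_width=8, slack=4)
Line 9: ['universe'] (min_width=8, slack=4)
Line 10: ['book'] (min_width=4, slack=8)

Answer: 2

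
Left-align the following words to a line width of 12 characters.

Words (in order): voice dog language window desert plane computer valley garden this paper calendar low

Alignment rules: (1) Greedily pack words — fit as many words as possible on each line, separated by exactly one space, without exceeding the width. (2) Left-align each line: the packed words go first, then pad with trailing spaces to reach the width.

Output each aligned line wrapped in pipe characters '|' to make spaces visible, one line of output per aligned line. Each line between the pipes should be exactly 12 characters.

Answer: |voice dog   |
|language    |
|window      |
|desert plane|
|computer    |
|valley      |
|garden this |
|paper       |
|calendar low|

Derivation:
Line 1: ['voice', 'dog'] (min_width=9, slack=3)
Line 2: ['language'] (min_width=8, slack=4)
Line 3: ['window'] (min_width=6, slack=6)
Line 4: ['desert', 'plane'] (min_width=12, slack=0)
Line 5: ['computer'] (min_width=8, slack=4)
Line 6: ['valley'] (min_width=6, slack=6)
Line 7: ['garden', 'this'] (min_width=11, slack=1)
Line 8: ['paper'] (min_width=5, slack=7)
Line 9: ['calendar', 'low'] (min_width=12, slack=0)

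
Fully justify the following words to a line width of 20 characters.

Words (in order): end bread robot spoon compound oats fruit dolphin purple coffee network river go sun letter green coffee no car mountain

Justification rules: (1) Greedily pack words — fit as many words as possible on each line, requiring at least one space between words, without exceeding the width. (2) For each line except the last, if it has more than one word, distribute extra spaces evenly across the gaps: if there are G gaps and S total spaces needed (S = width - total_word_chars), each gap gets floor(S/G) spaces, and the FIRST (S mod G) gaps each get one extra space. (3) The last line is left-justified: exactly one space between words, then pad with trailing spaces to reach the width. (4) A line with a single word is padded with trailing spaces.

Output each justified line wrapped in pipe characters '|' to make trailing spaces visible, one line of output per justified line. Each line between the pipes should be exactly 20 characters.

Answer: |end    bread   robot|
|spoon  compound oats|
|fruit dolphin purple|
|coffee network river|
|go  sun letter green|
|coffee     no    car|
|mountain            |

Derivation:
Line 1: ['end', 'bread', 'robot'] (min_width=15, slack=5)
Line 2: ['spoon', 'compound', 'oats'] (min_width=19, slack=1)
Line 3: ['fruit', 'dolphin', 'purple'] (min_width=20, slack=0)
Line 4: ['coffee', 'network', 'river'] (min_width=20, slack=0)
Line 5: ['go', 'sun', 'letter', 'green'] (min_width=19, slack=1)
Line 6: ['coffee', 'no', 'car'] (min_width=13, slack=7)
Line 7: ['mountain'] (min_width=8, slack=12)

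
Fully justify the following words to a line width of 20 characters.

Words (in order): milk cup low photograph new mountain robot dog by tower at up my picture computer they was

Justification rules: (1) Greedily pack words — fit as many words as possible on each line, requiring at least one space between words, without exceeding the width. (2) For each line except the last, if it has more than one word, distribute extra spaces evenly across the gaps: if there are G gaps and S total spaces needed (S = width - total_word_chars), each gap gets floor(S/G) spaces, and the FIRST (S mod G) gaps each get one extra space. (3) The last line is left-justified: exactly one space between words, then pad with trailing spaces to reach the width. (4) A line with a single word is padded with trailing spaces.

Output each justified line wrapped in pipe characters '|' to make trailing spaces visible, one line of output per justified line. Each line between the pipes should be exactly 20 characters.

Line 1: ['milk', 'cup', 'low'] (min_width=12, slack=8)
Line 2: ['photograph', 'new'] (min_width=14, slack=6)
Line 3: ['mountain', 'robot', 'dog'] (min_width=18, slack=2)
Line 4: ['by', 'tower', 'at', 'up', 'my'] (min_width=17, slack=3)
Line 5: ['picture', 'computer'] (min_width=16, slack=4)
Line 6: ['they', 'was'] (min_width=8, slack=12)

Answer: |milk     cup     low|
|photograph       new|
|mountain  robot  dog|
|by  tower  at  up my|
|picture     computer|
|they was            |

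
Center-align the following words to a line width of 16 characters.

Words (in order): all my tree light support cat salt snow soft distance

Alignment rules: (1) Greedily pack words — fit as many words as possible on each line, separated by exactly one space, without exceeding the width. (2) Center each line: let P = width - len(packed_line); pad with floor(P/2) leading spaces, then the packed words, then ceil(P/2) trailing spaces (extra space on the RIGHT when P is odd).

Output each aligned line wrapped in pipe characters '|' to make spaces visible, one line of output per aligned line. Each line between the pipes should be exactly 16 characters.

Line 1: ['all', 'my', 'tree'] (min_width=11, slack=5)
Line 2: ['light', 'support'] (min_width=13, slack=3)
Line 3: ['cat', 'salt', 'snow'] (min_width=13, slack=3)
Line 4: ['soft', 'distance'] (min_width=13, slack=3)

Answer: |  all my tree   |
| light support  |
| cat salt snow  |
| soft distance  |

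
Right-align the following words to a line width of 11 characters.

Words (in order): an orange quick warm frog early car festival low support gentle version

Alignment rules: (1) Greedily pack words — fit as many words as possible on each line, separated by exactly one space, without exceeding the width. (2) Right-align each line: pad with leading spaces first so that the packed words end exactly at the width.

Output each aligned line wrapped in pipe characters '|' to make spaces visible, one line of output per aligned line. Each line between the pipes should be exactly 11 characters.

Line 1: ['an', 'orange'] (min_width=9, slack=2)
Line 2: ['quick', 'warm'] (min_width=10, slack=1)
Line 3: ['frog', 'early'] (min_width=10, slack=1)
Line 4: ['car'] (min_width=3, slack=8)
Line 5: ['festival'] (min_width=8, slack=3)
Line 6: ['low', 'support'] (min_width=11, slack=0)
Line 7: ['gentle'] (min_width=6, slack=5)
Line 8: ['version'] (min_width=7, slack=4)

Answer: |  an orange|
| quick warm|
| frog early|
|        car|
|   festival|
|low support|
|     gentle|
|    version|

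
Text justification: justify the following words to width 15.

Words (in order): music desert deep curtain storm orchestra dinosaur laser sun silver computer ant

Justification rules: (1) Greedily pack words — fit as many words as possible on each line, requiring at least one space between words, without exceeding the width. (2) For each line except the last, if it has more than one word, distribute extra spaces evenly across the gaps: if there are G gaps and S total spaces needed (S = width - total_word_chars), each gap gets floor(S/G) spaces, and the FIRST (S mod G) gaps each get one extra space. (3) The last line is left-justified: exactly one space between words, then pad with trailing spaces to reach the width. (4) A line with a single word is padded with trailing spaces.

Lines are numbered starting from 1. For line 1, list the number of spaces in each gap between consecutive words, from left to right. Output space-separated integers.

Line 1: ['music', 'desert'] (min_width=12, slack=3)
Line 2: ['deep', 'curtain'] (min_width=12, slack=3)
Line 3: ['storm', 'orchestra'] (min_width=15, slack=0)
Line 4: ['dinosaur', 'laser'] (min_width=14, slack=1)
Line 5: ['sun', 'silver'] (min_width=10, slack=5)
Line 6: ['computer', 'ant'] (min_width=12, slack=3)

Answer: 4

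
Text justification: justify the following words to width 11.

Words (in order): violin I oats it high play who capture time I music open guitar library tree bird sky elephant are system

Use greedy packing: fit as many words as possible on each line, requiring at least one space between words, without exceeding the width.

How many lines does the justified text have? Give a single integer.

Answer: 12

Derivation:
Line 1: ['violin', 'I'] (min_width=8, slack=3)
Line 2: ['oats', 'it'] (min_width=7, slack=4)
Line 3: ['high', 'play'] (min_width=9, slack=2)
Line 4: ['who', 'capture'] (min_width=11, slack=0)
Line 5: ['time', 'I'] (min_width=6, slack=5)
Line 6: ['music', 'open'] (min_width=10, slack=1)
Line 7: ['guitar'] (min_width=6, slack=5)
Line 8: ['library'] (min_width=7, slack=4)
Line 9: ['tree', 'bird'] (min_width=9, slack=2)
Line 10: ['sky'] (min_width=3, slack=8)
Line 11: ['elephant'] (min_width=8, slack=3)
Line 12: ['are', 'system'] (min_width=10, slack=1)
Total lines: 12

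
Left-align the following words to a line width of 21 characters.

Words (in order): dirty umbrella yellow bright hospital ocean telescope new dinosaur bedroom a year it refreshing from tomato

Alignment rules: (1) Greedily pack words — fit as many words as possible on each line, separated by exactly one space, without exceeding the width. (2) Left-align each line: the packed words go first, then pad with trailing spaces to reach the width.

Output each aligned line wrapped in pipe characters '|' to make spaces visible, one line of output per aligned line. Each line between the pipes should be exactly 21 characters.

Line 1: ['dirty', 'umbrella', 'yellow'] (min_width=21, slack=0)
Line 2: ['bright', 'hospital', 'ocean'] (min_width=21, slack=0)
Line 3: ['telescope', 'new'] (min_width=13, slack=8)
Line 4: ['dinosaur', 'bedroom', 'a'] (min_width=18, slack=3)
Line 5: ['year', 'it', 'refreshing'] (min_width=18, slack=3)
Line 6: ['from', 'tomato'] (min_width=11, slack=10)

Answer: |dirty umbrella yellow|
|bright hospital ocean|
|telescope new        |
|dinosaur bedroom a   |
|year it refreshing   |
|from tomato          |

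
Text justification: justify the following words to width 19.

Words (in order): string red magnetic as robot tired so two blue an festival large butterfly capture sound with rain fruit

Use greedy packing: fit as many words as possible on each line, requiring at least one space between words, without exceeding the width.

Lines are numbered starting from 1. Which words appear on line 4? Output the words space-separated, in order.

Line 1: ['string', 'red', 'magnetic'] (min_width=19, slack=0)
Line 2: ['as', 'robot', 'tired', 'so'] (min_width=17, slack=2)
Line 3: ['two', 'blue', 'an'] (min_width=11, slack=8)
Line 4: ['festival', 'large'] (min_width=14, slack=5)
Line 5: ['butterfly', 'capture'] (min_width=17, slack=2)
Line 6: ['sound', 'with', 'rain'] (min_width=15, slack=4)
Line 7: ['fruit'] (min_width=5, slack=14)

Answer: festival large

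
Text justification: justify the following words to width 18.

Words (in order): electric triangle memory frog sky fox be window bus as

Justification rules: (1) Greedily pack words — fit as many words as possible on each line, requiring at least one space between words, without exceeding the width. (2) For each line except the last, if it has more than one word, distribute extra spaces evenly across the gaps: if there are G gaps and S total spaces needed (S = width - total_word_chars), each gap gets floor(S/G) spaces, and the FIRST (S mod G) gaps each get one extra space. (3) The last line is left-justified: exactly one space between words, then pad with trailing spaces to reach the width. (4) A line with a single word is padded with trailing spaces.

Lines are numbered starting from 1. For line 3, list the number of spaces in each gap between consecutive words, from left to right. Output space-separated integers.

Answer: 2 1 1

Derivation:
Line 1: ['electric', 'triangle'] (min_width=17, slack=1)
Line 2: ['memory', 'frog', 'sky'] (min_width=15, slack=3)
Line 3: ['fox', 'be', 'window', 'bus'] (min_width=17, slack=1)
Line 4: ['as'] (min_width=2, slack=16)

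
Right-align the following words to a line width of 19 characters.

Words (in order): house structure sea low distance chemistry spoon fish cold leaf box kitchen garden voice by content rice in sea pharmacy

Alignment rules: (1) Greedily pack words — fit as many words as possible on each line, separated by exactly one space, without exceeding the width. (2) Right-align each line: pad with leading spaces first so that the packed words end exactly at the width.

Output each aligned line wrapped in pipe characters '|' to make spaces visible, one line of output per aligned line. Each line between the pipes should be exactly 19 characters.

Line 1: ['house', 'structure', 'sea'] (min_width=19, slack=0)
Line 2: ['low', 'distance'] (min_width=12, slack=7)
Line 3: ['chemistry', 'spoon'] (min_width=15, slack=4)
Line 4: ['fish', 'cold', 'leaf', 'box'] (min_width=18, slack=1)
Line 5: ['kitchen', 'garden'] (min_width=14, slack=5)
Line 6: ['voice', 'by', 'content'] (min_width=16, slack=3)
Line 7: ['rice', 'in', 'sea'] (min_width=11, slack=8)
Line 8: ['pharmacy'] (min_width=8, slack=11)

Answer: |house structure sea|
|       low distance|
|    chemistry spoon|
| fish cold leaf box|
|     kitchen garden|
|   voice by content|
|        rice in sea|
|           pharmacy|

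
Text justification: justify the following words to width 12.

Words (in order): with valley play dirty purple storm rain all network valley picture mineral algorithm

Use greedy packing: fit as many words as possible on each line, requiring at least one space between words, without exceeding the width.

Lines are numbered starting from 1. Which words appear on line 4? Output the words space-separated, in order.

Answer: rain all

Derivation:
Line 1: ['with', 'valley'] (min_width=11, slack=1)
Line 2: ['play', 'dirty'] (min_width=10, slack=2)
Line 3: ['purple', 'storm'] (min_width=12, slack=0)
Line 4: ['rain', 'all'] (min_width=8, slack=4)
Line 5: ['network'] (min_width=7, slack=5)
Line 6: ['valley'] (min_width=6, slack=6)
Line 7: ['picture'] (min_width=7, slack=5)
Line 8: ['mineral'] (min_width=7, slack=5)
Line 9: ['algorithm'] (min_width=9, slack=3)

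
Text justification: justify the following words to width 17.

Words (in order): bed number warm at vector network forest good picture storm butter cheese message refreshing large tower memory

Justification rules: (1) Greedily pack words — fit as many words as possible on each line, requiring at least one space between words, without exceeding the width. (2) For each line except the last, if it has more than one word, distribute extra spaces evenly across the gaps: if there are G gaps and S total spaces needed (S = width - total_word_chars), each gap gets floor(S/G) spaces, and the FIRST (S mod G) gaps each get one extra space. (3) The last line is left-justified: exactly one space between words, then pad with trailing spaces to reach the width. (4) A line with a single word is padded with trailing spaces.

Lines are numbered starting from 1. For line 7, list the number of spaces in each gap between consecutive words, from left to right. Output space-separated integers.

Answer: 2

Derivation:
Line 1: ['bed', 'number', 'warm'] (min_width=15, slack=2)
Line 2: ['at', 'vector', 'network'] (min_width=17, slack=0)
Line 3: ['forest', 'good'] (min_width=11, slack=6)
Line 4: ['picture', 'storm'] (min_width=13, slack=4)
Line 5: ['butter', 'cheese'] (min_width=13, slack=4)
Line 6: ['message'] (min_width=7, slack=10)
Line 7: ['refreshing', 'large'] (min_width=16, slack=1)
Line 8: ['tower', 'memory'] (min_width=12, slack=5)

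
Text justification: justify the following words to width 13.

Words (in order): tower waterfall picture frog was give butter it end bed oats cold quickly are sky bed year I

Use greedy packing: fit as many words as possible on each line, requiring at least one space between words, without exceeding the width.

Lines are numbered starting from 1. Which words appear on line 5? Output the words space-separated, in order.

Answer: butter it end

Derivation:
Line 1: ['tower'] (min_width=5, slack=8)
Line 2: ['waterfall'] (min_width=9, slack=4)
Line 3: ['picture', 'frog'] (min_width=12, slack=1)
Line 4: ['was', 'give'] (min_width=8, slack=5)
Line 5: ['butter', 'it', 'end'] (min_width=13, slack=0)
Line 6: ['bed', 'oats', 'cold'] (min_width=13, slack=0)
Line 7: ['quickly', 'are'] (min_width=11, slack=2)
Line 8: ['sky', 'bed', 'year'] (min_width=12, slack=1)
Line 9: ['I'] (min_width=1, slack=12)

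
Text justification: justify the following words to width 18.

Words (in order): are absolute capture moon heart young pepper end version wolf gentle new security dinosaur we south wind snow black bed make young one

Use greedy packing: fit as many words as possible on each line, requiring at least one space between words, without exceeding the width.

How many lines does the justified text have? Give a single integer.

Answer: 9

Derivation:
Line 1: ['are', 'absolute'] (min_width=12, slack=6)
Line 2: ['capture', 'moon', 'heart'] (min_width=18, slack=0)
Line 3: ['young', 'pepper', 'end'] (min_width=16, slack=2)
Line 4: ['version', 'wolf'] (min_width=12, slack=6)
Line 5: ['gentle', 'new'] (min_width=10, slack=8)
Line 6: ['security', 'dinosaur'] (min_width=17, slack=1)
Line 7: ['we', 'south', 'wind', 'snow'] (min_width=18, slack=0)
Line 8: ['black', 'bed', 'make'] (min_width=14, slack=4)
Line 9: ['young', 'one'] (min_width=9, slack=9)
Total lines: 9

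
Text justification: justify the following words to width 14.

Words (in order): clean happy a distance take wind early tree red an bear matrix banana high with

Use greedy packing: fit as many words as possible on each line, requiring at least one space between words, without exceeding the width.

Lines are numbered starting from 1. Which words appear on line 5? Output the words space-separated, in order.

Line 1: ['clean', 'happy', 'a'] (min_width=13, slack=1)
Line 2: ['distance', 'take'] (min_width=13, slack=1)
Line 3: ['wind', 'early'] (min_width=10, slack=4)
Line 4: ['tree', 'red', 'an'] (min_width=11, slack=3)
Line 5: ['bear', 'matrix'] (min_width=11, slack=3)
Line 6: ['banana', 'high'] (min_width=11, slack=3)
Line 7: ['with'] (min_width=4, slack=10)

Answer: bear matrix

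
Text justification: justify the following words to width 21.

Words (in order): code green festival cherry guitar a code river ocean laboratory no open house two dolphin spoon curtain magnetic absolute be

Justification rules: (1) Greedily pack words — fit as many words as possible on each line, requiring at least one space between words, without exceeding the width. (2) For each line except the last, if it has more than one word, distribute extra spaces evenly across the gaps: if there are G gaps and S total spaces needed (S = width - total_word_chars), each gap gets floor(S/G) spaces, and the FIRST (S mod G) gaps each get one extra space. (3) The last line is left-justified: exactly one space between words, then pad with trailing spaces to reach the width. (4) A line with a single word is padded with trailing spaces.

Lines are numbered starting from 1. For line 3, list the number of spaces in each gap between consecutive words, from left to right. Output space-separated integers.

Answer: 11

Derivation:
Line 1: ['code', 'green', 'festival'] (min_width=19, slack=2)
Line 2: ['cherry', 'guitar', 'a', 'code'] (min_width=20, slack=1)
Line 3: ['river', 'ocean'] (min_width=11, slack=10)
Line 4: ['laboratory', 'no', 'open'] (min_width=18, slack=3)
Line 5: ['house', 'two', 'dolphin'] (min_width=17, slack=4)
Line 6: ['spoon', 'curtain'] (min_width=13, slack=8)
Line 7: ['magnetic', 'absolute', 'be'] (min_width=20, slack=1)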